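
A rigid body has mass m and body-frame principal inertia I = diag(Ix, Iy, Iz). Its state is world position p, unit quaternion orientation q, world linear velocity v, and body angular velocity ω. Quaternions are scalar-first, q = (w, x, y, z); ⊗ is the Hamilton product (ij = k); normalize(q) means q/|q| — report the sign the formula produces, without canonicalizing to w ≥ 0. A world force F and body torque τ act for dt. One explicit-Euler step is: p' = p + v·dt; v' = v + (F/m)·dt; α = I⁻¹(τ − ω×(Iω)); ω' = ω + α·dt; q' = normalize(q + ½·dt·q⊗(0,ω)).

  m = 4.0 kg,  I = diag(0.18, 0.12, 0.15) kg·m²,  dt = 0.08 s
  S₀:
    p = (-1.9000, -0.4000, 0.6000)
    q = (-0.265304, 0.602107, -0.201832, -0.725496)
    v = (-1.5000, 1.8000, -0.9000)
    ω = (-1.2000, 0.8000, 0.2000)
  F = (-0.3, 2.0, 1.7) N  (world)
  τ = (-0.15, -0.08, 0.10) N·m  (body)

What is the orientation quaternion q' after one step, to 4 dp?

Hamilton product q⊗(0,ω) = (1.0290932, 0.8583952, 0.5379306, 0.1864264)
q + ½dt·q⊗(0,ω), renormalized = (-0.2238, 0.6354, -0.1800, -0.7168)

q' = (-0.2238, 0.6354, -0.1800, -0.7168)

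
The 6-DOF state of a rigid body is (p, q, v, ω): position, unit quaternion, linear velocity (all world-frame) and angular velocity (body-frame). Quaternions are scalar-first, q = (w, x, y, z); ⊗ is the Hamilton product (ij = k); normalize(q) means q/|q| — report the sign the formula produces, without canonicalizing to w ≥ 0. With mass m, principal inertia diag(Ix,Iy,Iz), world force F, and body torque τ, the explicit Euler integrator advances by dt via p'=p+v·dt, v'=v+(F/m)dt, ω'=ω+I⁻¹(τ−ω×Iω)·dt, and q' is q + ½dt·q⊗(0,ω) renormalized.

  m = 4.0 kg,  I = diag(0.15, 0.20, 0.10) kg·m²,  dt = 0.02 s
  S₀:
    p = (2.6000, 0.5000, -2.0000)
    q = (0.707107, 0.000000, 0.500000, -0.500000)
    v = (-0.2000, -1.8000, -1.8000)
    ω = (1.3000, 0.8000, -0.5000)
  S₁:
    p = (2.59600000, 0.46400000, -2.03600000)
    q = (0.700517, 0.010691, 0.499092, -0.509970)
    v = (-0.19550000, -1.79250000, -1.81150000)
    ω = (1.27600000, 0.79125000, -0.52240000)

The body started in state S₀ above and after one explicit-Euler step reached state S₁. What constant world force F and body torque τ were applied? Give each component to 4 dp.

velocity change Δv = (0.00450000, 0.00750000, -0.01150000)
F = m·Δv/dt = (0.9000, 1.5000, -2.3000)
Δω = ω₁−ω₀ = (-0.02400000, -0.00875000, -0.02240000)
applied torque τ = (-0.1400, -0.1200, -0.0600)

F = (0.9000, 1.5000, -2.3000)
τ = (-0.1400, -0.1200, -0.0600)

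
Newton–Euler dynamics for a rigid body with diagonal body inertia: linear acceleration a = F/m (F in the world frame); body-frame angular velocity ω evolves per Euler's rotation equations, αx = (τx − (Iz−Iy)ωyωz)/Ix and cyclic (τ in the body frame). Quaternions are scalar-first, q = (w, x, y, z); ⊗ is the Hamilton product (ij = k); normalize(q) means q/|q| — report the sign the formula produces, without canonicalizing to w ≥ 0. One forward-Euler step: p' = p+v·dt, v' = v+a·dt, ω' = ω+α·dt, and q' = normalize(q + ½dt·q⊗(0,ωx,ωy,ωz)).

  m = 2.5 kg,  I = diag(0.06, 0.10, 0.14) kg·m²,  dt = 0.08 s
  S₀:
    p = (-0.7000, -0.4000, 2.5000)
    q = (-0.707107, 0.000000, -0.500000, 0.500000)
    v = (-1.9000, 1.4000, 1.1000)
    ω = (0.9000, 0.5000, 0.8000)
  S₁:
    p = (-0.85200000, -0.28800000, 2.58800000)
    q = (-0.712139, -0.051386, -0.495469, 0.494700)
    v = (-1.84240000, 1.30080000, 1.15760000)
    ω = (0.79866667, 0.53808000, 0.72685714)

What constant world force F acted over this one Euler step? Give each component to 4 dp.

Δv = v₁−v₀ = (0.05760000, -0.09920000, 0.05760000)
m·(v₁−v₀)/dt = (1.8000, -3.1000, 1.8000)

F = (1.8000, -3.1000, 1.8000)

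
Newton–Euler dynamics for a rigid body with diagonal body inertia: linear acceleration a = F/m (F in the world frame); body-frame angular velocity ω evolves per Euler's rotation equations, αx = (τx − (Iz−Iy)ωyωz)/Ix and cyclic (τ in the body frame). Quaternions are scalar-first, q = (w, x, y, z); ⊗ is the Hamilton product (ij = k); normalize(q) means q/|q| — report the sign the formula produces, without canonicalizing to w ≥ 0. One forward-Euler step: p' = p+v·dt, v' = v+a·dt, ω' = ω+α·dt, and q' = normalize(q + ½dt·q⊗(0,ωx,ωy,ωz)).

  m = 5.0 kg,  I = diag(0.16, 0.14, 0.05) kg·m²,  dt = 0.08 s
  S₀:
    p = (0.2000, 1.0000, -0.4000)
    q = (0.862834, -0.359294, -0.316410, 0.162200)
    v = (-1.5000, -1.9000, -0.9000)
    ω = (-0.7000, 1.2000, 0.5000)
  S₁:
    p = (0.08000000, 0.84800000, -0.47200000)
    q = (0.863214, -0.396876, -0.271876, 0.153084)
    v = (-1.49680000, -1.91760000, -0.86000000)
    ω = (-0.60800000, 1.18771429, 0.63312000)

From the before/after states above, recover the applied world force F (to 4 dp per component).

Δv = v₁−v₀ = (0.00320000, -0.01760000, 0.04000000)
F = m·Δv/dt = (0.2000, -1.1000, 2.5000)

F = (0.2000, -1.1000, 2.5000)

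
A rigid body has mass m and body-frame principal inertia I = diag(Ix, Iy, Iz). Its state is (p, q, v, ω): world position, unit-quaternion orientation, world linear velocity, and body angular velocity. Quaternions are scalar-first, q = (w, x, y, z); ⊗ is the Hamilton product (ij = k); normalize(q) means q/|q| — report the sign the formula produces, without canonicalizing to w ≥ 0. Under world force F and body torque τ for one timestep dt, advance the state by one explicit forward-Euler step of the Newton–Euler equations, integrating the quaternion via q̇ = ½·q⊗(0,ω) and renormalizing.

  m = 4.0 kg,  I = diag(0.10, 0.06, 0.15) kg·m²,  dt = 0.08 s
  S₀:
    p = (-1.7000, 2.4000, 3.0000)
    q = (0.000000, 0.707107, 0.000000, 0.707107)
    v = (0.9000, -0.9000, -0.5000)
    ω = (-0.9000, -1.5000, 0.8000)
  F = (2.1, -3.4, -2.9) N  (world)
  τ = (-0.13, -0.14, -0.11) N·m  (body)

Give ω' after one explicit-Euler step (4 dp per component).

(τ − ω×Iω)/I = (-0.2200, -2.9333, -0.3733)
ω + α·dt = (-0.9176, -1.7347, 0.7701)

ω' = (-0.9176, -1.7347, 0.7701)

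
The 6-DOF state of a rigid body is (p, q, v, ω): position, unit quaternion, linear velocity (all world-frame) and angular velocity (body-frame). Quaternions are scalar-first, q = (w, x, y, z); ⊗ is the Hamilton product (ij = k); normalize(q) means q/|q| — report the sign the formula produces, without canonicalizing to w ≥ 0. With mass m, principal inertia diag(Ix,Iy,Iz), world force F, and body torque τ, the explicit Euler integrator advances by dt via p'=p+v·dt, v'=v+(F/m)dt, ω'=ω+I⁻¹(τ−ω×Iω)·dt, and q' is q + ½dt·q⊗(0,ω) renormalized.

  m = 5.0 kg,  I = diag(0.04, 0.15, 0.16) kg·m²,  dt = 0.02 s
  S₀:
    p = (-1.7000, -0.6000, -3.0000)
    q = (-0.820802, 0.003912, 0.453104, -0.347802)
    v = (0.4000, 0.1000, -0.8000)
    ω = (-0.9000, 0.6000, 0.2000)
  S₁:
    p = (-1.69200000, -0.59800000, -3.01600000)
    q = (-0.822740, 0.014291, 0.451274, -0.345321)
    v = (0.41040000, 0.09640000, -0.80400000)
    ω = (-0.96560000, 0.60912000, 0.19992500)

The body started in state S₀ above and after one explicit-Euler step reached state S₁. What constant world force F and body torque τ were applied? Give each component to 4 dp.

F = (2.6000, -0.9000, -1.0000)
τ = (-0.1300, 0.0900, -0.0600)

ω₁ − ω₀ = (-0.06560000, 0.00912000, -0.00007500)
applied torque τ = (-0.1300, 0.0900, -0.0600)
velocity change Δv = (0.01040000, -0.00360000, -0.00400000)
F = m·Δv/dt = (2.6000, -0.9000, -1.0000)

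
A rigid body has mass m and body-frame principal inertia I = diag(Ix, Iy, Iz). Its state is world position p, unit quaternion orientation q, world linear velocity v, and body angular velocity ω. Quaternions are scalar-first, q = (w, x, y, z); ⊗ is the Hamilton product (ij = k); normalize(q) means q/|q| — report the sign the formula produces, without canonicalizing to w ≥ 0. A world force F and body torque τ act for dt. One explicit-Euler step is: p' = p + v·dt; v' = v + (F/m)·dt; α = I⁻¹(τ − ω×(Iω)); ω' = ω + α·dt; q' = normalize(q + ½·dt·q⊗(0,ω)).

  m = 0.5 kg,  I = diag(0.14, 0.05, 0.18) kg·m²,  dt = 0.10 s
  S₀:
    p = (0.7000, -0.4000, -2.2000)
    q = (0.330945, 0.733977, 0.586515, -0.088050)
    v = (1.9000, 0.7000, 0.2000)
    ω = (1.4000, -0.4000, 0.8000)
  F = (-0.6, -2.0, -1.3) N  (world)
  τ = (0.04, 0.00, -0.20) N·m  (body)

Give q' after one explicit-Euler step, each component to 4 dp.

2q̇ = q⊗(0,ω) = (-0.7225218, 0.8973150, -0.8428296, -0.8499558)
q + ½dt·q⊗(0,ω), renormalized = (0.2938, 0.7762, 0.5425, -0.1301)

q' = (0.2938, 0.7762, 0.5425, -0.1301)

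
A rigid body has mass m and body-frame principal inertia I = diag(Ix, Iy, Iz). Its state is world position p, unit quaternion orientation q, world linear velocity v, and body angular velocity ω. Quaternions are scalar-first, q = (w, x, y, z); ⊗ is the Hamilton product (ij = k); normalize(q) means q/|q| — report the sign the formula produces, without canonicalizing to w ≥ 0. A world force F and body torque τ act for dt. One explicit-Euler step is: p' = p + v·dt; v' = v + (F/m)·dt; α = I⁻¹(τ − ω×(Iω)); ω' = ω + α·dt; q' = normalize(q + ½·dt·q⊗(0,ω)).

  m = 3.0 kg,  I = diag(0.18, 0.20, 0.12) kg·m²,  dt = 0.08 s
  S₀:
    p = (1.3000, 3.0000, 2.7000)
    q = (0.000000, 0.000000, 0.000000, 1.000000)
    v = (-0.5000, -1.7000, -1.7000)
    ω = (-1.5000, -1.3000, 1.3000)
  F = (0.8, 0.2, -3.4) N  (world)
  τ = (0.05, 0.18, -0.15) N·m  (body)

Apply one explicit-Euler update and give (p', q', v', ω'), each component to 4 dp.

p' = (1.2600, 2.8640, 2.5640)
q' = (-0.0518, 0.0518, -0.0597, 0.9955)
v' = (-0.4787, -1.6947, -1.7907)
ω' = (-1.5379, -1.1812, 1.1740)

ω×(Iω) gyroscopic = (0.1352, -0.1170, 0.0390)
α = I⁻¹(τ − ω×Iω) = (-0.4733, 1.4850, -1.5750)
new body rate ω' = (-1.5379, -1.1812, 1.1740)
Hamilton product q⊗(0,ω) = (-1.3000000, 1.3000000, -1.5000000, 0.0000000)
q' = normalize(q + ½dt·q⊗(0,ω)) = (-0.0518, 0.0518, -0.0597, 0.9955)
p' = p + v·dt = (1.2600, 2.8640, 2.5640)
v' = v + a·dt = (-0.4787, -1.6947, -1.7907)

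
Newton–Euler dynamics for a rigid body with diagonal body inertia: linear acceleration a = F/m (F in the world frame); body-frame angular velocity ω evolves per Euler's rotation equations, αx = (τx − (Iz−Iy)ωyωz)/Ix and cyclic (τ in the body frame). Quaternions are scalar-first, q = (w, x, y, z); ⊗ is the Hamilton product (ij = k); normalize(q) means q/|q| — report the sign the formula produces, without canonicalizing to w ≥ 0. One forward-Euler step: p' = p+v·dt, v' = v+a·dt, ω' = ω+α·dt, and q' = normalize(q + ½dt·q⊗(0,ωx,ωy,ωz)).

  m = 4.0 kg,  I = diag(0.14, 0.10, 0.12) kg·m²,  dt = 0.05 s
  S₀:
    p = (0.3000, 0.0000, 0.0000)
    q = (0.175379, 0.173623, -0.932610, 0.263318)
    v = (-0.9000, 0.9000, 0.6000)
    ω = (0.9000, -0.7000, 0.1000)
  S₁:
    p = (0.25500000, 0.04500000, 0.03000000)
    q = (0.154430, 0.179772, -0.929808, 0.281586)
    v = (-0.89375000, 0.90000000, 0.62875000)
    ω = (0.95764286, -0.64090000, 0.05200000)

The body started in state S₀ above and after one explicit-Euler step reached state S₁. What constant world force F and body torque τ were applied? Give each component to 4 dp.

F = (0.5000, 0.0000, 2.3000)
τ = (0.1600, 0.1200, -0.0900)

rate change Δω = (0.05764286, 0.05910000, -0.04800000)
I·α + gyro = (0.1600, 0.1200, -0.0900)
v₁ − v₀ = (0.00625000, 0.00000000, 0.02875000)
m·(v₁−v₀)/dt = (0.5000, 0.0000, 2.3000)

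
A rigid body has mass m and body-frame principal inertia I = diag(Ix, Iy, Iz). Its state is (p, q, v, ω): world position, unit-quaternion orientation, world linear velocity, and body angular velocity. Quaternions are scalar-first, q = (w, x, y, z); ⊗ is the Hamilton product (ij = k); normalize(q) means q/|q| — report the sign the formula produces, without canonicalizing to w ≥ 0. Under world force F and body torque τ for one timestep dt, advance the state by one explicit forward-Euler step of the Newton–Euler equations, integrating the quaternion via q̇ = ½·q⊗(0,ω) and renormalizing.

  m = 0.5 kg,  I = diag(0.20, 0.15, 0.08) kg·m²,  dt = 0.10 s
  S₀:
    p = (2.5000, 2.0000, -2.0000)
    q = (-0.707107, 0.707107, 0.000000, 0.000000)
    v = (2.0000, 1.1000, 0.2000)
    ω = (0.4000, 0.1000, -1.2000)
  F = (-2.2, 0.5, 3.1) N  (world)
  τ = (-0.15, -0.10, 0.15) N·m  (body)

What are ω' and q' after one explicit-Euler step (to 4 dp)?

ω' = (0.3208, 0.0717, -1.0100)
q' = (-0.7198, 0.6916, 0.0388, 0.0459)

(τ − ω×Iω)/I = (-0.7920, -0.2827, 1.9000)
ω + α·dt = (0.3208, 0.0717, -1.0100)
2q̇ = q⊗(0,ω) = (-0.2828428, -0.2828428, 0.7778177, 0.9192391)
q + ½dt·q⊗(0,ω), renormalized = (-0.7198, 0.6916, 0.0388, 0.0459)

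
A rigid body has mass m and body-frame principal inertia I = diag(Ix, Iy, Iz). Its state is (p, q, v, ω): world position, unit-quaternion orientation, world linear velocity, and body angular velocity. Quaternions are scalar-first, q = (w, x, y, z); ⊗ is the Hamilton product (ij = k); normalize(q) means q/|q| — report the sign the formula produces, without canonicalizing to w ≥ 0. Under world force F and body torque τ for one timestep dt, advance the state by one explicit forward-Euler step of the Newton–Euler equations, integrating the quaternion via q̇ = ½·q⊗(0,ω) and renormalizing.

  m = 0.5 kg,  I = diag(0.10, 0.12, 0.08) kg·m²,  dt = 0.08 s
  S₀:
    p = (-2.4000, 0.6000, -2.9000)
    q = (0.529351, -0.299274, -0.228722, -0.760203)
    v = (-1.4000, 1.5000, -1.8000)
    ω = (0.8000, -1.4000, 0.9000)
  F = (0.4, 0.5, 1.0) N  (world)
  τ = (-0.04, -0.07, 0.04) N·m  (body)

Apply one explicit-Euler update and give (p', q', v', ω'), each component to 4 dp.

p' = (-2.5120, 0.7200, -3.0440)
q' = (0.5520, -0.3322, -0.2712, -0.7151)
v' = (-1.3360, 1.5800, -1.6400)
ω' = (0.7277, -1.4563, 0.9624)

precession coupling ω×(Iω) = (0.0504, 0.0144, -0.0224)
(τ − ω×Iω)/I = (-0.9040, -0.7033, 0.7800)
ω' = ω + α·dt = (0.7277, -1.4563, 0.9624)
Hamilton product q⊗(0,ω) = (0.6033911, -0.8466532, -1.0799072, 1.0783771)
q + ½dt·q⊗(0,ω), renormalized = (0.5520, -0.3322, -0.2712, -0.7151)
p + v·dt = (-2.5120, 0.7200, -3.0440)
v' = v + a·dt = (-1.3360, 1.5800, -1.6400)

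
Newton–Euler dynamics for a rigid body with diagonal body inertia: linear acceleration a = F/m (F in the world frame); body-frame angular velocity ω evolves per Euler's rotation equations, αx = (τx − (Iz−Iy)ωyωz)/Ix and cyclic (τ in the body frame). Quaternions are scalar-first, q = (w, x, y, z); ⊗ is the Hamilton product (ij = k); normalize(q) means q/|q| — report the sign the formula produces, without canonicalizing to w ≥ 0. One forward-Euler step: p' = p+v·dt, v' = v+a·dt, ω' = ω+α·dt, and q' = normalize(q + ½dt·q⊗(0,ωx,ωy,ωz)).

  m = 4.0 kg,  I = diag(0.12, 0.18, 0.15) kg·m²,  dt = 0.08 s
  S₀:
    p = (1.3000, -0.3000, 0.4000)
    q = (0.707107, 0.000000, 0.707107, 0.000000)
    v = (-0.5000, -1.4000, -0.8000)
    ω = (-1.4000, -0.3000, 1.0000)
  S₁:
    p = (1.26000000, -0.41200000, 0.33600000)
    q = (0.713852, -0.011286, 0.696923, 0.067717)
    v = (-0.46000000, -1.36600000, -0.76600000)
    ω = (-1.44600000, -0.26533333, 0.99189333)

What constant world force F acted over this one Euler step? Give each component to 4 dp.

Δv = v₁−v₀ = (0.04000000, 0.03400000, 0.03400000)
applied force F = (2.0000, 1.7000, 1.7000)

F = (2.0000, 1.7000, 1.7000)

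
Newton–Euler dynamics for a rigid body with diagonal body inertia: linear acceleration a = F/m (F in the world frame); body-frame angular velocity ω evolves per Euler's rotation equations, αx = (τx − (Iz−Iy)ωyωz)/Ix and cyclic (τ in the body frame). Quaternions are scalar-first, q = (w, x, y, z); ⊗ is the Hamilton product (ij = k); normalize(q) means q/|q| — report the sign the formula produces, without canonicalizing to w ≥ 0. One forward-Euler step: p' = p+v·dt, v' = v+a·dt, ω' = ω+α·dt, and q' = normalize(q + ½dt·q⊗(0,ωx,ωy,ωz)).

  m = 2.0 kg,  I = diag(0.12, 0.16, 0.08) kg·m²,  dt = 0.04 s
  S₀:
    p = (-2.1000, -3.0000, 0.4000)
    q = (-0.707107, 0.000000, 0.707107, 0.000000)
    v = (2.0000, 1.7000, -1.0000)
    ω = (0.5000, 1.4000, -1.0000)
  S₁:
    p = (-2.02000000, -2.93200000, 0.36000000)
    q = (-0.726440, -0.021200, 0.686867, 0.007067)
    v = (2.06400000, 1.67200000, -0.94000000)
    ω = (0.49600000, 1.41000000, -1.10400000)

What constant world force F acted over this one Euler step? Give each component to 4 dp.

F = (3.2000, -1.4000, 3.0000)

Δv = v₁−v₀ = (0.06400000, -0.02800000, 0.06000000)
applied force F = (3.2000, -1.4000, 3.0000)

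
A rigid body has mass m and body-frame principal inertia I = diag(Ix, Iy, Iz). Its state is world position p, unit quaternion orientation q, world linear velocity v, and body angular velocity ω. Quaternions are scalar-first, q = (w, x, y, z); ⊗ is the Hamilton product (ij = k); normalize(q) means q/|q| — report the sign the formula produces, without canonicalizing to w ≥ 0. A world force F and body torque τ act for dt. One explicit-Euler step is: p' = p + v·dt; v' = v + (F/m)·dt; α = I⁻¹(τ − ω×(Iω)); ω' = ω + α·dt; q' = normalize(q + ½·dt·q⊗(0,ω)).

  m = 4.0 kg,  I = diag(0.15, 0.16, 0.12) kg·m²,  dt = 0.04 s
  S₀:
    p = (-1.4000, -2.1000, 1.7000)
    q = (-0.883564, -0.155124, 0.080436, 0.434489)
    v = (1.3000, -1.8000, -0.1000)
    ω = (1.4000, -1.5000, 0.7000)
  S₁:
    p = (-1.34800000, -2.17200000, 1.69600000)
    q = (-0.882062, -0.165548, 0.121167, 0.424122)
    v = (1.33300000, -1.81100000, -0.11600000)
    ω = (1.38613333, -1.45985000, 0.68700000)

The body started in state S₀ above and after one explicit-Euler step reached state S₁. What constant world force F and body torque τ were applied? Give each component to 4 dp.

ω₁ − ω₀ = (-0.01386667, 0.04015000, -0.01300000)
I·α + gyro = (-0.0100, 0.1900, -0.0600)
Δv = v₁−v₀ = (0.03300000, -0.01100000, -0.01600000)
applied force F = (3.3000, -1.1000, -1.6000)

F = (3.3000, -1.1000, -1.6000)
τ = (-0.0100, 0.1900, -0.0600)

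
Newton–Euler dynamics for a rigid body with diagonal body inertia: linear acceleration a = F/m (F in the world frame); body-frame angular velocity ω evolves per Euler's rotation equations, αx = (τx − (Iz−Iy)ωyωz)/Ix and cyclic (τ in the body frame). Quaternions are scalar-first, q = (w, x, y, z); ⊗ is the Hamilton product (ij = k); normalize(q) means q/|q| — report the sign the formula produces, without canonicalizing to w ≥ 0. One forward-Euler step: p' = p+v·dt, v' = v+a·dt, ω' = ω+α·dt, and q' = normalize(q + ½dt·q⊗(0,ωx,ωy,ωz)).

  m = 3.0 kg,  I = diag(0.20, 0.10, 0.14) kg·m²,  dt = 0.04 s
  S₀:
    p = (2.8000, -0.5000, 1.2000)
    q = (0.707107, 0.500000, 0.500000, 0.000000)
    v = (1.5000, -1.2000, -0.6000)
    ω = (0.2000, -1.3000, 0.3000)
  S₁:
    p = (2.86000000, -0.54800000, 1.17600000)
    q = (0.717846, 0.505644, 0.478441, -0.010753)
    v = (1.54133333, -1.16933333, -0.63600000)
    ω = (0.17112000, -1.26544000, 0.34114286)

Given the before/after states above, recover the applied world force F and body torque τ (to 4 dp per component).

Δv = v₁−v₀ = (0.04133333, 0.03066667, -0.03600000)
applied force F = (3.1000, 2.3000, -2.7000)
rate change Δω = (-0.02888000, 0.03456000, 0.04114286)
ω₀×(Iω₀) = (-0.0156, 0.0036, 0.0260)
τ = I·(Δω/dt) + ω₀×(Iω₀) = (-0.1600, 0.0900, 0.1700)

F = (3.1000, 2.3000, -2.7000)
τ = (-0.1600, 0.0900, 0.1700)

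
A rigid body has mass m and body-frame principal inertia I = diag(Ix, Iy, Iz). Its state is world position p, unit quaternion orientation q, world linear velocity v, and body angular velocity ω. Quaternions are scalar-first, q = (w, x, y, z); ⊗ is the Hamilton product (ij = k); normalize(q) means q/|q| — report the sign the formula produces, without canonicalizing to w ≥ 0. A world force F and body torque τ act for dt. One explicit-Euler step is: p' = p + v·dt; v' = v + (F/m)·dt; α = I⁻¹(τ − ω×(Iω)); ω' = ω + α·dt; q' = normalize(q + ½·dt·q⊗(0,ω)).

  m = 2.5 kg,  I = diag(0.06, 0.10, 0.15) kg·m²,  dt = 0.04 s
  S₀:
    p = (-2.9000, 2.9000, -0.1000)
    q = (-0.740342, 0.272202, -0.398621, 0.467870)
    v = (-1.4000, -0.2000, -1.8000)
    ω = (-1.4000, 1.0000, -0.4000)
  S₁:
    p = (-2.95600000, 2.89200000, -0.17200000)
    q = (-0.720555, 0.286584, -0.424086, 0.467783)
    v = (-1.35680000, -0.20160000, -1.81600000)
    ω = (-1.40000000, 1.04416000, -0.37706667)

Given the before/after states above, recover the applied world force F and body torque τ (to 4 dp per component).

F = (2.7000, -0.1000, -1.0000)
τ = (-0.0200, 0.0600, 0.0300)

velocity change Δv = (0.04320000, -0.00160000, -0.01600000)
F = m·Δv/dt = (2.7000, -0.1000, -1.0000)
ω₁ − ω₀ = (0.00000000, 0.04416000, 0.02293333)
gyro term ω₀×Iω₀ = (-0.0200, -0.0504, -0.0560)
I·α + gyro = (-0.0200, 0.0600, 0.0300)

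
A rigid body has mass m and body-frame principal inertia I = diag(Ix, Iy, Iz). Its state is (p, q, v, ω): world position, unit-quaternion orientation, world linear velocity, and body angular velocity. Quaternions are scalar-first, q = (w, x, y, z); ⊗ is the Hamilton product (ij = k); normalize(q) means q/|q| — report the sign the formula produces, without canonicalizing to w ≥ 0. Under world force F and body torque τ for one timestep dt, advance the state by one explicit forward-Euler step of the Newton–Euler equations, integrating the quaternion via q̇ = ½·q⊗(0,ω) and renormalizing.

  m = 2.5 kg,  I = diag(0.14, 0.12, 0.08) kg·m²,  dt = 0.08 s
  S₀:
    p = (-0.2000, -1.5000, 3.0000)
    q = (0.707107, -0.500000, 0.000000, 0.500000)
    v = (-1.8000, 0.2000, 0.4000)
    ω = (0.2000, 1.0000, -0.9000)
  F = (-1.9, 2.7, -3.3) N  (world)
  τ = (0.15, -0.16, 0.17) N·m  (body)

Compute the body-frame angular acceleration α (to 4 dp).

ω×(Iω) gyroscopic = (0.0360, -0.0108, -0.0040)
α = I⁻¹(τ − ω×Iω) = (0.8143, -1.2433, 2.1750)

α = (0.8143, -1.2433, 2.1750)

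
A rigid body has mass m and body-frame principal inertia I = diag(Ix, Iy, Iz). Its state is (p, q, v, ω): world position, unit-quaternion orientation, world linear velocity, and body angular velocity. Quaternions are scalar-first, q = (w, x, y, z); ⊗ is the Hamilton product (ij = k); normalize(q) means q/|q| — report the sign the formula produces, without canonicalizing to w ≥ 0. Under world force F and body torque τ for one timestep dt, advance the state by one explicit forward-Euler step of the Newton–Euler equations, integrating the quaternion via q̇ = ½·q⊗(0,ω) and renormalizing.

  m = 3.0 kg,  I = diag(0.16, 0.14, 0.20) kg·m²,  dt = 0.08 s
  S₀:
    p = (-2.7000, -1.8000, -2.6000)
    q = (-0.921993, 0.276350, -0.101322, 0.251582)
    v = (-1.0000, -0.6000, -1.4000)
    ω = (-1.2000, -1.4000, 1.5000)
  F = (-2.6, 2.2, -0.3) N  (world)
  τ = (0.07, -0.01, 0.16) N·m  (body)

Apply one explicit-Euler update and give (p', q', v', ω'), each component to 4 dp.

p' = (-2.7800, -1.8480, -2.7120)
q' = (-0.9253, 0.3271, -0.0780, 0.1751)
v' = (-1.0693, -0.5413, -1.4080)
ω' = (-1.1020, -1.4469, 1.5774)

linear accel F/m = (-0.8667, 0.7333, -0.1000)
new position p' = (-2.7800, -1.8480, -2.7120)
v' = v + a·dt = (-1.0693, -0.5413, -1.4080)
ω×(Iω) gyroscopic = (-0.1260, 0.0720, -0.0336)
α = I⁻¹(τ − ω×Iω) = (1.2250, -0.5857, 0.9680)
ω + α·dt = (-1.1020, -1.4469, 1.5774)
q⊗(0,ω) = (-0.1876038, 1.3066234, 0.5743668, -1.8914659)
q + ½dt·q⊗(0,ω), renormalized = (-0.9253, 0.3271, -0.0780, 0.1751)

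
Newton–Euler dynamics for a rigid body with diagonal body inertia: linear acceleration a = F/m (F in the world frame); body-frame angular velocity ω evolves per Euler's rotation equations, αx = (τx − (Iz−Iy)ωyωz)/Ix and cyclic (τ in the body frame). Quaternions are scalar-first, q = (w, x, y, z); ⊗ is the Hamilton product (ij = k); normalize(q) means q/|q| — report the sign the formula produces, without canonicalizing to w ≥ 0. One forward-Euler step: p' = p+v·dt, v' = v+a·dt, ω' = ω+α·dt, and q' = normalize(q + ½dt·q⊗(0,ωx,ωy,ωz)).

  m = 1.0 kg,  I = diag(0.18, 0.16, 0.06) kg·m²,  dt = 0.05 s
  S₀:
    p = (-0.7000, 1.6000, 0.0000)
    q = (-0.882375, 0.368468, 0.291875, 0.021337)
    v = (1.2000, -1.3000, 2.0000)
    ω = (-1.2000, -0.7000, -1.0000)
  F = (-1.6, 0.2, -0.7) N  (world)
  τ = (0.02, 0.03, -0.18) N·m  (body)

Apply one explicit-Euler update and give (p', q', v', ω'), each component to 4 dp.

p' = (-0.6400, 1.5350, 0.1000)
q' = (-0.8649, 0.3877, 0.3156, 0.0457)
v' = (1.1200, -1.2900, 1.9650)
ω' = (-1.1750, -0.7356, -1.1360)

ω×(Iω) gyroscopic = (-0.0700, 0.1440, -0.0168)
α = I⁻¹(τ − ω×Iω) = (0.5000, -0.7125, -2.7200)
ω' = ω + α·dt = (-1.1750, -0.7356, -1.1360)
Hamilton product q⊗(0,ω) = (0.6678111, 0.7819109, 0.9605261, 0.9746974)
updated quaternion q' = (-0.8649, 0.3877, 0.3156, 0.0457)
p' = p + v·dt = (-0.6400, 1.5350, 0.1000)
new velocity v' = (1.1200, -1.2900, 1.9650)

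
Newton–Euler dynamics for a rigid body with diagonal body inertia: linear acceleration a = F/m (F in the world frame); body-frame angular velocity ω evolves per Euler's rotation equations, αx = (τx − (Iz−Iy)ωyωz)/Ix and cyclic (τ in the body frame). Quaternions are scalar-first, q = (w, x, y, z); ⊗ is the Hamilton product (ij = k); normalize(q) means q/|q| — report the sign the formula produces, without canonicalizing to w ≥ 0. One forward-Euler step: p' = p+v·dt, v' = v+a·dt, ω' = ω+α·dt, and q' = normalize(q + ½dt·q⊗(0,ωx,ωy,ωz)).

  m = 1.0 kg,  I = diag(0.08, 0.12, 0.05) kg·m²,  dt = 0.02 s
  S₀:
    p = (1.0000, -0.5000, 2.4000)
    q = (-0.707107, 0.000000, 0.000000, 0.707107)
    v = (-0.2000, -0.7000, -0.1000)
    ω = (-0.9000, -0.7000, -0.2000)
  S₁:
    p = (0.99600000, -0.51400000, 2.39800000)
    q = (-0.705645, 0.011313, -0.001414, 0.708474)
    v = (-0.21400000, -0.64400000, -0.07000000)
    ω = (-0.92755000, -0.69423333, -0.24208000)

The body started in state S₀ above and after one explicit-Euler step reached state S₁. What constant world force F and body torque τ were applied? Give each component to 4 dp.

velocity change Δv = (-0.01400000, 0.05600000, 0.03000000)
F = m·Δv/dt = (-0.7000, 2.8000, 1.5000)
rate change Δω = (-0.02755000, 0.00576667, -0.04208000)
τ = I·(Δω/dt) + ω₀×(Iω₀) = (-0.1200, 0.0400, -0.0800)

F = (-0.7000, 2.8000, 1.5000)
τ = (-0.1200, 0.0400, -0.0800)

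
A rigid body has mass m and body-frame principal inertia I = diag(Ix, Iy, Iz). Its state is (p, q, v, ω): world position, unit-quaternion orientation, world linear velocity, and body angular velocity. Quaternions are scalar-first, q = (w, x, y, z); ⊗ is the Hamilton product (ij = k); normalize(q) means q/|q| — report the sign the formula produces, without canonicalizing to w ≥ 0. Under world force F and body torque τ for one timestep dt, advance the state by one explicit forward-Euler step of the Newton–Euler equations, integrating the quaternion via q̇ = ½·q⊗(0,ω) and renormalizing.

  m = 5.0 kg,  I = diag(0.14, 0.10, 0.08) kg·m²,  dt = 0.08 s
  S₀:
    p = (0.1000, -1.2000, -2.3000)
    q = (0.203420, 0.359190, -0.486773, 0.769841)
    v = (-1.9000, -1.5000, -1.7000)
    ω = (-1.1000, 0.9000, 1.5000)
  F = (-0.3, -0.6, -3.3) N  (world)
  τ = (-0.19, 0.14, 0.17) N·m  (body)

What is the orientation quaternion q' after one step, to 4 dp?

q' = (0.1899, 0.2923, -0.5331, 0.7709)

q⊗(0,ω) = (-0.3215568, -1.6467784, -1.2025321, 0.0929507)
q + ½dt·q⊗(0,ω), renormalized = (0.1899, 0.2923, -0.5331, 0.7709)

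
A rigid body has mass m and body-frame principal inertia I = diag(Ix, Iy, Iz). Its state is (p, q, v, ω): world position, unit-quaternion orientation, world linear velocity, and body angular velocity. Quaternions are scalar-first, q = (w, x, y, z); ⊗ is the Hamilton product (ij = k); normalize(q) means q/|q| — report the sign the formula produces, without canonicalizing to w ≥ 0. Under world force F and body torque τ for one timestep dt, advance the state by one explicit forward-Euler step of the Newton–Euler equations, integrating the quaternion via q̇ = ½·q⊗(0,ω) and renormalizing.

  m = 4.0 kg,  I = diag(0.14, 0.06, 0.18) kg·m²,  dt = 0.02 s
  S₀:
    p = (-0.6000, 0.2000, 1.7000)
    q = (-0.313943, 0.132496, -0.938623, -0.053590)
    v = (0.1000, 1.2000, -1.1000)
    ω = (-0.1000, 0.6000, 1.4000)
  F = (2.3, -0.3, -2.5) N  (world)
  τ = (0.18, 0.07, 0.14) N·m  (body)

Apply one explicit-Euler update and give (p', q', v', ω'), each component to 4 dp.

angular accel α = (0.5657, 1.0733, 0.7511)
new body rate ω' = (-0.0887, 0.6215, 1.4150)
2q̇ = q⊗(0,ω) = (0.6514494, -1.2505239, -0.3685012, -0.4538849)
q + ½dt·q⊗(0,ω), renormalized = (-0.3074, 0.1200, -0.9422, -0.0581)
new position p' = (-0.5980, 0.2240, 1.6780)
v + (F/m)dt = (0.1115, 1.1985, -1.1125)

p' = (-0.5980, 0.2240, 1.6780)
q' = (-0.3074, 0.1200, -0.9422, -0.0581)
v' = (0.1115, 1.1985, -1.1125)
ω' = (-0.0887, 0.6215, 1.4150)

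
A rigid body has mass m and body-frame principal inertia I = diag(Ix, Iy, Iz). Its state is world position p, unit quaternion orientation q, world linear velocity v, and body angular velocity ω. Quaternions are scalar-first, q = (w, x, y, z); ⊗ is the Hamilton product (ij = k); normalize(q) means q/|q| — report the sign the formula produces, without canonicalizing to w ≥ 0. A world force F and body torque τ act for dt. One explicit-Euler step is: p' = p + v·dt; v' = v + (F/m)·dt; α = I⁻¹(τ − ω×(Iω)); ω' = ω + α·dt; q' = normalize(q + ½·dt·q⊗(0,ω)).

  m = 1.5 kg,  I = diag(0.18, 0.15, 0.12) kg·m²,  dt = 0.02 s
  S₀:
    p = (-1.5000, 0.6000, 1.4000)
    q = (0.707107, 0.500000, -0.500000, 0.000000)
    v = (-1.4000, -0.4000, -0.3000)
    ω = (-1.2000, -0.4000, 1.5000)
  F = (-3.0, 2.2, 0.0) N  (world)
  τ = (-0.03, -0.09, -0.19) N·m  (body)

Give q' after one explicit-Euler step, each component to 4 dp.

q' = (0.7110, 0.4839, -0.5102, 0.0026)

Hamilton product q⊗(0,ω) = (0.4000000, -1.5985284, -1.0328428, 0.2606605)
updated quaternion q' = (0.7110, 0.4839, -0.5102, 0.0026)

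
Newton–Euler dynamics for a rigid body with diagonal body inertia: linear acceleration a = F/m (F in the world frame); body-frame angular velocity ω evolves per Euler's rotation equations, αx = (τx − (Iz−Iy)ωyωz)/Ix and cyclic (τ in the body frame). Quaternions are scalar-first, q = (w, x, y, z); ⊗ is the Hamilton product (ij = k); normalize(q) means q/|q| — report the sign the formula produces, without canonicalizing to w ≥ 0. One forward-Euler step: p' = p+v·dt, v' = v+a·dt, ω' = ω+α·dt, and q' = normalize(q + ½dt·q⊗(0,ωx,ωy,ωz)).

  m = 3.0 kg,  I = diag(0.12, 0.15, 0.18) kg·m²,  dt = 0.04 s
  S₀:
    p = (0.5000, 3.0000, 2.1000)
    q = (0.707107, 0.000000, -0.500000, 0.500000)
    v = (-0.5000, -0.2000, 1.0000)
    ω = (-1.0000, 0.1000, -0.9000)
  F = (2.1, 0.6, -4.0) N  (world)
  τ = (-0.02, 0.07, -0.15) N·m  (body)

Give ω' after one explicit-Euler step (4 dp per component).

gyro term ω×Iω = (-0.0027, -0.0540, -0.0030)
α = I⁻¹(τ − ω×Iω) = (-0.1442, 0.8267, -0.8167)
new body rate ω' = (-1.0058, 0.1331, -0.9327)

ω' = (-1.0058, 0.1331, -0.9327)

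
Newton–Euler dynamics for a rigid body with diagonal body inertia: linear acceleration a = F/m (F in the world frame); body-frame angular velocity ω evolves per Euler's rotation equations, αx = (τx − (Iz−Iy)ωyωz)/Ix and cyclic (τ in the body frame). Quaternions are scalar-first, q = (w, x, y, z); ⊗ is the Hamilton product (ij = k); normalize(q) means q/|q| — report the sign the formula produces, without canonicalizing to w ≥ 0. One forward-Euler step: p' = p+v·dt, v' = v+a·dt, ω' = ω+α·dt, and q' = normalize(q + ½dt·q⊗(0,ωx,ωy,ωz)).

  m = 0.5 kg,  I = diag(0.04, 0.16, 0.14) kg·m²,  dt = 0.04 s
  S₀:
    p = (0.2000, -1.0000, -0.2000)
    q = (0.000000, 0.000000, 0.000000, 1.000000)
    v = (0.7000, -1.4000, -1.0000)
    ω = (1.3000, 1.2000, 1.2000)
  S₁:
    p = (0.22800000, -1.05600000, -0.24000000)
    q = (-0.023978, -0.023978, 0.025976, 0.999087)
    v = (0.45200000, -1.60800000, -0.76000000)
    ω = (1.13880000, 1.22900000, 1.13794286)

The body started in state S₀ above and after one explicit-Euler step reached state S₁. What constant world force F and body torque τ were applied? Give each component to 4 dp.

Δv = v₁−v₀ = (-0.24800000, -0.20800000, 0.24000000)
applied force F = (-3.1000, -2.6000, 3.0000)
Δω = ω₁−ω₀ = (-0.16120000, 0.02900000, -0.06205714)
gyro term ω₀×Iω₀ = (-0.0288, -0.1560, 0.1872)
applied torque τ = (-0.1900, -0.0400, -0.0300)

F = (-3.1000, -2.6000, 3.0000)
τ = (-0.1900, -0.0400, -0.0300)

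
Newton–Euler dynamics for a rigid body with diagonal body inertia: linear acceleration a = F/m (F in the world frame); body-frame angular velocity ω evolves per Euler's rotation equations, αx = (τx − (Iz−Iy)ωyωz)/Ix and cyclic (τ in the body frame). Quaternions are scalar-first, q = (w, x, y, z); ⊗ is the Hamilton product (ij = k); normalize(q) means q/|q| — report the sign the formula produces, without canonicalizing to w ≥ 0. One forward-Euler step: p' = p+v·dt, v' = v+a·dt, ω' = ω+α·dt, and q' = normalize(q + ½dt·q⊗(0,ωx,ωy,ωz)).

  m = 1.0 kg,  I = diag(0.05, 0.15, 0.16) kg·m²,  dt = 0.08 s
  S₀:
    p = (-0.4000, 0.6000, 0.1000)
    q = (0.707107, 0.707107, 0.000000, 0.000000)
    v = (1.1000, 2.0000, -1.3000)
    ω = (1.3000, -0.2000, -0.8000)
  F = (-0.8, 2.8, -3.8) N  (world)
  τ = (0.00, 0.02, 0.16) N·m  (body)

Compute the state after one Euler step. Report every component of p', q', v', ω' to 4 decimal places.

p' = (-0.3120, 0.7600, -0.0040)
q' = (0.6691, 0.7425, 0.0169, -0.0282)
v' = (1.0360, 2.2240, -1.6040)
ω' = (1.2974, -0.2503, -0.7070)

ω×(Iω) gyroscopic = (0.0016, 0.1144, -0.0260)
(τ − ω×Iω)/I = (-0.0320, -0.6293, 1.1625)
new body rate ω' = (1.2974, -0.2503, -0.7070)
Hamilton product q⊗(0,ω) = (-0.9192391, 0.9192391, 0.4242642, -0.7071070)
q + ½dt·q⊗(0,ω), renormalized = (0.6691, 0.7425, 0.0169, -0.0282)
a = F/m = (-0.8000, 2.8000, -3.8000)
p + v·dt = (-0.3120, 0.7600, -0.0040)
v' = v + a·dt = (1.0360, 2.2240, -1.6040)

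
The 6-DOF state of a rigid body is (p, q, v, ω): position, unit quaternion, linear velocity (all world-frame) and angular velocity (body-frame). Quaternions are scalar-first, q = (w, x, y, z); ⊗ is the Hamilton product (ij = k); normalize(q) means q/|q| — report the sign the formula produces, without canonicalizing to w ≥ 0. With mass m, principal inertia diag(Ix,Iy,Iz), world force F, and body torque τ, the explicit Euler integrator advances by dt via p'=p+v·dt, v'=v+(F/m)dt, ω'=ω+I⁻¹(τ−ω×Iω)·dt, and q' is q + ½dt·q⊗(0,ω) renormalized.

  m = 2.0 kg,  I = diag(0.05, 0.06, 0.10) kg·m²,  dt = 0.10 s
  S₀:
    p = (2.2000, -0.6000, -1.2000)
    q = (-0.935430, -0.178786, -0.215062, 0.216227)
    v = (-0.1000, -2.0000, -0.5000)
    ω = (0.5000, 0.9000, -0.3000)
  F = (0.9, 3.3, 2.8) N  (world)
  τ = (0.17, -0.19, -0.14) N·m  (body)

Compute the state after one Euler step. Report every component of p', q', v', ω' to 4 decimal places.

ω×(Iω) gyroscopic = (-0.0108, 0.0075, 0.0045)
α = I⁻¹(τ − ω×Iω) = (3.6160, -3.2917, -1.4450)
ω' = ω + α·dt = (0.8616, 0.5708, -0.4445)
Hamilton product q⊗(0,ω) = (0.3478169, -0.5978007, -0.7874093, 0.2272526)
q' = normalize(q + ½dt·q⊗(0,ω)) = (-0.9167, -0.2084, -0.2541, 0.2273)
a = (0.4500, 1.6500, 1.4000)
p' = p + v·dt = (2.1900, -0.8000, -1.2500)
v' = v + a·dt = (-0.0550, -1.8350, -0.3600)

p' = (2.1900, -0.8000, -1.2500)
q' = (-0.9167, -0.2084, -0.2541, 0.2273)
v' = (-0.0550, -1.8350, -0.3600)
ω' = (0.8616, 0.5708, -0.4445)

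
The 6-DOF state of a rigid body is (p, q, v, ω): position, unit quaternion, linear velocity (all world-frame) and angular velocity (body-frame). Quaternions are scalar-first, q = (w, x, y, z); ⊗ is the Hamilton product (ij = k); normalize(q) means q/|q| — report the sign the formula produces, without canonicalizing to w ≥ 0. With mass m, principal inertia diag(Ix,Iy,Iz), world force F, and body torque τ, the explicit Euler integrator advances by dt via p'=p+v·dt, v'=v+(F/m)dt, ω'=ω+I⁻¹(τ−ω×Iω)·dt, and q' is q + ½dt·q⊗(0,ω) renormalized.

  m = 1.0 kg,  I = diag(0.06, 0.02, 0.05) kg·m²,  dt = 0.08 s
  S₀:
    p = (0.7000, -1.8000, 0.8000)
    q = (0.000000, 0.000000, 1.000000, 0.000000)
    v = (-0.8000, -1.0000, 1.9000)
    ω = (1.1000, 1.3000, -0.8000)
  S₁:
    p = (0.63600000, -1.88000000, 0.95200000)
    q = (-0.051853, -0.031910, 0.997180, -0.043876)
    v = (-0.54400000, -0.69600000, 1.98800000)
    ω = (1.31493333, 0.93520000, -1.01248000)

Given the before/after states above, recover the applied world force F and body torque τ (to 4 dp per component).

F = (3.2000, 3.8000, 1.1000)
τ = (0.1300, -0.1000, -0.1900)

Δω = ω₁−ω₀ = (0.21493333, -0.36480000, -0.21248000)
ω₀×(Iω₀) = (-0.0312, -0.0088, -0.0572)
applied torque τ = (0.1300, -0.1000, -0.1900)
velocity change Δv = (0.25600000, 0.30400000, 0.08800000)
applied force F = (3.2000, 3.8000, 1.1000)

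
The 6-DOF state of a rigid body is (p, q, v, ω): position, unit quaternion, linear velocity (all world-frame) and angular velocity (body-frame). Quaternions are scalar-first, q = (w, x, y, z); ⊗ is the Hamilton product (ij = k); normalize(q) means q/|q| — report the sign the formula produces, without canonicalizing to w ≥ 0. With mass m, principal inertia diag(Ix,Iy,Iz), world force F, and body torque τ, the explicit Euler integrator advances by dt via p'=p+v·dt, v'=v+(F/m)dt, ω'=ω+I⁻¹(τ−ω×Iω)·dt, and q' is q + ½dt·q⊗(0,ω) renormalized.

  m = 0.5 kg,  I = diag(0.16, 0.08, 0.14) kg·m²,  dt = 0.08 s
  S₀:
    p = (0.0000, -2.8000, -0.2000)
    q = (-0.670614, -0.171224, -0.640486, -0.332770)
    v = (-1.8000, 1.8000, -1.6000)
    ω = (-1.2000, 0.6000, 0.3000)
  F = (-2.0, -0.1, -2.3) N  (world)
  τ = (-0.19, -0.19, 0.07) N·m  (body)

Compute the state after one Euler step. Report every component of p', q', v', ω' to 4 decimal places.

new position p' = (-0.1440, -2.6560, -0.3280)
new velocity v' = (-2.1200, 1.7840, -1.9680)
gyro term ω×Iω = (0.0108, -0.0072, 0.0576)
angular accel α = (-1.2550, -2.2850, 0.0886)
new body rate ω' = (-1.3004, 0.4172, 0.3071)
Hamilton product q⊗(0,ω) = (0.2786538, 0.8122530, 0.0483228, -1.0725018)
q + ½dt·q⊗(0,ω), renormalized = (-0.6585, -0.1385, -0.6376, -0.3751)

p' = (-0.1440, -2.6560, -0.3280)
q' = (-0.6585, -0.1385, -0.6376, -0.3751)
v' = (-2.1200, 1.7840, -1.9680)
ω' = (-1.3004, 0.4172, 0.3071)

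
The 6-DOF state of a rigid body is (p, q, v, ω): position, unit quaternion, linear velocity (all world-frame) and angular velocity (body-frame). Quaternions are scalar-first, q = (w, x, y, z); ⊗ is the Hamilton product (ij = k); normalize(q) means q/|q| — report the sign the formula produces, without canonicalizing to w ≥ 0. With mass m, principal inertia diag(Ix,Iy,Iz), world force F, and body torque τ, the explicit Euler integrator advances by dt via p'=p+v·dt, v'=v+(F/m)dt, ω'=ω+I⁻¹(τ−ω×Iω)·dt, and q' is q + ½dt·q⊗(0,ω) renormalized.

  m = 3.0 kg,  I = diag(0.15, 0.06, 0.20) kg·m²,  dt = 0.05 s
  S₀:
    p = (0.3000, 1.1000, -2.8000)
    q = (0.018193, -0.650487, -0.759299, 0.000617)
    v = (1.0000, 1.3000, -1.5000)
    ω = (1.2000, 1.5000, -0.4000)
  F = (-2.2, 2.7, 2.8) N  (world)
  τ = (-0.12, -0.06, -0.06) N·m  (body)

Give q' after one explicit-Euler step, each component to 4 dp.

q' = (0.0661, -0.6416, -0.7642, -0.0012)

Hamilton product q⊗(0,ω) = (1.9197797, 0.3246257, -0.2321649, -0.0718489)
updated quaternion q' = (0.0661, -0.6416, -0.7642, -0.0012)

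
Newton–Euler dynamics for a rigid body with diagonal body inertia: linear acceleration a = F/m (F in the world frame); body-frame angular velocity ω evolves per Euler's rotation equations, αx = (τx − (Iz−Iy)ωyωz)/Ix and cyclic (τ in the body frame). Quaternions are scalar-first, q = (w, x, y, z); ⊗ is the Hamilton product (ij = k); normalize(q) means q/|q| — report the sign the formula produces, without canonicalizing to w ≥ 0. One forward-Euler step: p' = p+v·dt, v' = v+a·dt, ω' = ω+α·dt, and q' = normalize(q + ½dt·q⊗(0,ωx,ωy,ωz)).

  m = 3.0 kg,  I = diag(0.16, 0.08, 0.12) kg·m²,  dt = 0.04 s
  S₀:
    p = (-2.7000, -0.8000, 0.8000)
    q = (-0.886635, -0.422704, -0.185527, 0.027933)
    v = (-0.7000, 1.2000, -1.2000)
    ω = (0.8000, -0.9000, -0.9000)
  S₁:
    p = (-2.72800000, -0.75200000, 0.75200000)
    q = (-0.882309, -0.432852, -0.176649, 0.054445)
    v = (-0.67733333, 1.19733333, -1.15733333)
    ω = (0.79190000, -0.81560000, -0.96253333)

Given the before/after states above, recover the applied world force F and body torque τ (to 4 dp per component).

rate change Δω = (-0.00810000, 0.08440000, -0.06253333)
I·α + gyro = (0.0000, 0.1400, -0.1300)
Δv = v₁−v₀ = (0.02266667, -0.00266667, 0.04266667)
applied force F = (1.7000, -0.2000, 3.2000)

F = (1.7000, -0.2000, 3.2000)
τ = (0.0000, 0.1400, -0.1300)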